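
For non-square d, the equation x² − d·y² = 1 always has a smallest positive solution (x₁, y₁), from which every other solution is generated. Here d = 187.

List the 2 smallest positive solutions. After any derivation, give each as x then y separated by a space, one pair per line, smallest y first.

√187 = [13; 1,2,13,2,1,26, …], period ℓ=6 (even) → k=5
i=0: a=13 ⇒ p=13, q=1
i=1: a=1 ⇒ p=14, q=1
…
i=3: a=13 ⇒ p=547, q=40
i=4: a=2 ⇒ p=1135, q=83
i=5: a=1 ⇒ p=1682, q=123
fundamental: x₁=1682, y₁=123  (since 2829124 − 187·15129 = 1)
(1682+123√187)^2 = 5658247 + 413772√187

1682 123
5658247 413772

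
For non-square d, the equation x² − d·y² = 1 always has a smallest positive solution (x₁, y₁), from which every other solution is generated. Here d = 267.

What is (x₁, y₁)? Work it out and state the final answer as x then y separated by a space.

2402 147

√267 = [16; 2,1,15,1,2,32, …], period ℓ=6 (even) → k=5
i=0: a=16 ⇒ p=16, q=1
…
i=2: a=1 ⇒ p=49, q=3
i=3: a=15 ⇒ p=768, q=47
i=4: a=1 ⇒ p=817, q=50
i=5: a=2 ⇒ p=2402, q=147
fundamental: x₁=2402, y₁=147  (since 5769604 − 267·21609 = 1)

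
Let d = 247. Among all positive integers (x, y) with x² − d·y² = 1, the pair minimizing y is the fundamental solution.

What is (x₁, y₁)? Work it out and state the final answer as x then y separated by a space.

85292 5427

√247 = [15; 1,2,1,1,9,1,9,1,1,2,1,30, …], period ℓ=12 (even) → k=11
i=0: a=15 ⇒ p=15, q=1
…
i=9: a=1 ⇒ p=24203, q=1540
i=10: a=2 ⇒ p=61089, q=3887
i=11: a=1 ⇒ p=85292, q=5427
→ (85292, 5427).  Check: 85292²=7274725264, 247·5427²=7274725263, difference 1.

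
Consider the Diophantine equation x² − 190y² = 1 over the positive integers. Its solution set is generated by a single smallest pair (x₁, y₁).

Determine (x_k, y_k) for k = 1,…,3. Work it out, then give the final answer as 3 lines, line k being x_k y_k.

√190 = [13; 1,3,1,1,1,…,3,1,26, …], period ℓ=14 (even) → k=13
a_0=13:  p_0=13·1+0=13,  q_0=13·0+1=1
a_1=1:  p_1=1·13+1=14,  q_1=1·1+0=1
…
a_4=1:  p_4=1·69+55=124,  q_4=1·5+4=9
a_5=1:  p_5=1·124+69=193,  q_5=1·9+5=14
a_6=2:  p_6=2·193+124=510,  q_6=2·14+9=37
a_7=2:  p_7=2·510+193=1213,  q_7=2·37+14=88
a_8=2:  p_8=2·1213+510=2936,  q_8=2·88+37=213
a_9=1:  p_9=1·2936+1213=4149,  q_9=1·213+88=301
…
a_11=1:  p_11=1·7085+4149=11234,  q_11=1·514+301=815
a_12=3:  p_12=3·11234+7085=40787,  q_12=3·815+514=2959
a_13=1:  p_13=1·40787+11234=52021,  q_13=1·2959+815=3774
(x₁, y₁) = (52021, 3774);  52021² − 190·3774² = 1 ✓
n=2: (52021,3774)∘(52021,3774) = (52021·52021+190·3774·3774, 52021·3774+3774·52021) = (5412368881,392654508)
n=3: (5412368881,392654508)∘(52021,3774) = (52021·5412368881+190·3774·392654508, 52021·392654508+3774·5412368881) = (563113683064981,40852560317562)

52021 3774
5412368881 392654508
563113683064981 40852560317562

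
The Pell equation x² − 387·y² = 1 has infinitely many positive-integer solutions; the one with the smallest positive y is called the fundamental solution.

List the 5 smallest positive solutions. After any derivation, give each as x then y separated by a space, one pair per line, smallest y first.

√387 = [19; 1,2,19,2,1,38, …], period ℓ=6 (even) → k=5
a_0=19:  p_0=19·1+0=19,  q_0=19·0+1=1
…
a_2=2:  p_2=2·20+19=59,  q_2=2·1+1=3
a_3=19:  p_3=19·59+20=1141,  q_3=19·3+1=58
a_4=2:  p_4=2·1141+59=2341,  q_4=2·58+3=119
a_5=1:  p_5=1·2341+1141=3482,  q_5=1·119+58=177
fundamental: x₁=3482, y₁=177  (since 12124324 − 387·31329 = 1)
k=2:  x_2 = 3482·3482+387·177·177 = 24248647,  y_2 = 3482·177+177·3482 = 1232628
k=3:  x_3 = 3482·24248647+387·177·1232628 = 168867574226,  y_3 = 3482·1232628+177·24248647 = 8584021215
k=4:  x_4 = 3482·168867574226+387·177·8584021215 = 1175993762661217,  y_4 = 3482·8584021215+177·168867574226 = 59779122508632
k=5:  x_5 = 3482·1175993762661217+387·177·59779122508632 = 8189620394305140962,  y_5 = 3482·59779122508632+177·1175993762661217 = 416301800566092033

3482 177
24248647 1232628
168867574226 8584021215
1175993762661217 59779122508632
8189620394305140962 416301800566092033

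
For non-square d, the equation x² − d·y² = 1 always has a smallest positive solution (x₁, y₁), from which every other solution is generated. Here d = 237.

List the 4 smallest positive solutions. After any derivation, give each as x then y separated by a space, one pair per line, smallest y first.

√237 → a₀=15, period (2,1,1,7,10,7,1,1,2,30); ℓ=10 even so k=9
k=0  a_k=15  p_k/q_k = 15/1
k=1  a_k=2  p_k/q_k = 31/2
k=2  a_k=1  p_k/q_k = 46/3
…
k=8  a_k=1  p_k/q_k = 90075/5851
k=9  a_k=2  p_k/q_k = 228151/14820
(x₁, y₁) = (228151, 14820);  228151² − 237·14820² = 1 ✓
n=2: (228151,14820)∘(228151,14820) = (228151·228151+237·14820·14820, 228151·14820+14820·228151) = (104105757601,6762395640)
n=3: (104105757601,6762395640)∘(228151,14820) = (228151·104105757601+237·14820·6762395640, 228151·6762395640+14820·104105757601) = (47503665404623351,3085694655308460)
n=4: (47503665404623351,3085694655308460)∘(228151,14820) = (228151·47503665404623351+237·14820·3085694655308460, 228151·3085694655308460+14820·47503665404623351) = (21676017531356338550401,1408008642599798519280)

228151 14820
104105757601 6762395640
47503665404623351 3085694655308460
21676017531356338550401 1408008642599798519280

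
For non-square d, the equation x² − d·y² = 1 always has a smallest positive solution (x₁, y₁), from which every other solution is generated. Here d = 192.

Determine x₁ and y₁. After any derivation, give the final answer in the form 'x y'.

√192 → a₀=13, period (1,5,1,26); ℓ=4 even so k=3
step 0: (13, 1)  from 13·(1,0) + (0,1)
…
step 2: (83, 6)  from 5·(14,1) + (13,1)
step 3: (97, 7)  from 1·(83,6) + (14,1)
fundamental: x₁=97, y₁=7  (since 9409 − 192·49 = 1)

97 7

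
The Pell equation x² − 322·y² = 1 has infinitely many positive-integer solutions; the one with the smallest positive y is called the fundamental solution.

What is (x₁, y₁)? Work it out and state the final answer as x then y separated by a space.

[17; 1,16,1,34] for √322; ℓ=4 ⇒ convergent index 3
k=0  a_k=17  p_k/q_k = 17/1
k=1  a_k=1  p_k/q_k = 18/1
k=2  a_k=16  p_k/q_k = 305/17
k=3  a_k=1  p_k/q_k = 323/18
fundamental: x₁=323, y₁=18  (since 104329 − 322·324 = 1)

323 18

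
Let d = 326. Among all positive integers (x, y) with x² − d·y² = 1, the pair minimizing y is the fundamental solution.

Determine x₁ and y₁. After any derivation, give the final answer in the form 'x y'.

325 18

[18; 18,36] for √326; ℓ=2 ⇒ convergent index 1
k=0  a_k=18  p_k/q_k = 18/1
k=1  a_k=18  p_k/q_k = 325/18
(x₁, y₁) = (325, 18);  325² − 326·18² = 1 ✓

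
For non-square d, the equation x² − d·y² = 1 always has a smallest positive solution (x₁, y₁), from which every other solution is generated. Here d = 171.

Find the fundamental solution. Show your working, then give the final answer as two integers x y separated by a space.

√171 → a₀=13, period (13,26); ℓ=2 even so k=1
i=0: a=13 ⇒ p=13, q=1
i=1: a=13 ⇒ p=170, q=13
→ (170, 13).  Check: 170²=28900, 171·13²=28899, difference 1.

170 13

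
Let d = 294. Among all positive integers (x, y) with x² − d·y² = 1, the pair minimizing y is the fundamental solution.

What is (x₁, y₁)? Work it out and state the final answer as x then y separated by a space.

√294 → a₀=17, period (6,1,4,1,6,34); ℓ=6 even so k=5
a_0=17:  p_0=17·1+0=17,  q_0=17·0+1=1
a_1=6:  p_1=6·17+1=103,  q_1=6·1+0=6
…
a_3=4:  p_3=4·120+103=583,  q_3=4·7+6=34
a_4=1:  p_4=1·583+120=703,  q_4=1·34+7=41
a_5=6:  p_5=6·703+583=4801,  q_5=6·41+34=280
→ (4801, 280).  Check: 4801²=23049601, 294·280²=23049600, difference 1.

4801 280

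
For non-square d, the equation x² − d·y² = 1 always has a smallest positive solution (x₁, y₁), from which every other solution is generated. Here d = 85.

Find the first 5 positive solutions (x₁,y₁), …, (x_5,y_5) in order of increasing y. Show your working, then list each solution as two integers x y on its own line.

285769 30996
163327842721 17715391848
93348068572789129 10125019625991228
53351968415791425367681 5786833466982059076816
30492677324331251603220874249 3307395226041867061019271780

√85 = [9; 4,1,1,4,18, …], period ℓ=5 (odd) → k=9
step 0: (9, 1)  from 9·(1,0) + (0,1)
…
step 2: (46, 5)  from 1·(37,4) + (9,1)
step 3: (83, 9)  from 1·(46,5) + (37,4)
step 4: (378, 41)  from 4·(83,9) + (46,5)
step 5: (6887, 747)  from 18·(378,41) + (83,9)
step 6: (27926, 3029)  from 4·(6887,747) + (378,41)
step 7: (34813, 3776)  from 1·(27926,3029) + (6887,747)
step 8: (62739, 6805)  from 1·(34813,3776) + (27926,3029)
step 9: (285769, 30996)  from 4·(62739,6805) + (34813,3776)
→ (285769, 30996).  Check: 285769²=81663921361, 85·30996²=81663921360, difference 1.
(x_2, y_2) = (285769·285769 + 85·30996·30996, 285769·30996 + 30996·285769) = (163327842721, 17715391848)
(x_3, y_3) = (285769·163327842721 + 85·30996·17715391848, 285769·17715391848 + 30996·163327842721) = (93348068572789129, 10125019625991228)
(x_4, y_4) = (285769·93348068572789129 + 85·30996·10125019625991228, 285769·10125019625991228 + 30996·93348068572789129) = (53351968415791425367681, 5786833466982059076816)
(x_5, y_5) = (285769·53351968415791425367681 + 85·30996·5786833466982059076816, 285769·5786833466982059076816 + 30996·53351968415791425367681) = (30492677324331251603220874249, 3307395226041867061019271780)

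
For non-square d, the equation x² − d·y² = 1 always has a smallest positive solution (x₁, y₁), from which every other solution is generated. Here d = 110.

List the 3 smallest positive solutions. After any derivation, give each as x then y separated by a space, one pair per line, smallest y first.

21 2
881 84
36981 3526

d=110: √d = [10; 2,20] (ℓ=2, even), read p_1/q_1
k=0  a_k=10  p_k/q_k = 10/1
k=1  a_k=2  p_k/q_k = 21/2
(x₁, y₁) = (21, 2);  21² − 110·2² = 1 ✓
(x_2, y_2) = (21·21 + 110·2·2, 21·2 + 2·21) = (881, 84)
(x_3, y_3) = (21·881 + 110·2·84, 21·84 + 2·881) = (36981, 3526)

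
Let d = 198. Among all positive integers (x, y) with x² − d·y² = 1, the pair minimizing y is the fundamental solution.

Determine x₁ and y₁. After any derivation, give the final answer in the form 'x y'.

197 14

√198 → a₀=14, period (14,28); ℓ=2 even so k=1
k=0  a_k=14  p_k/q_k = 14/1
k=1  a_k=14  p_k/q_k = 197/14
→ (197, 14).  Check: 197²=38809, 198·14²=38808, difference 1.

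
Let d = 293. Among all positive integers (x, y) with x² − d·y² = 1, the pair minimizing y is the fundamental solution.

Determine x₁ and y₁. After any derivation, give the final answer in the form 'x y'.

√293 → a₀=17, period (8,1,1,8,34); ℓ=5 odd so k=9
a_0=17:  p_0=17·1+0=17,  q_0=17·0+1=1
a_1=8:  p_1=8·17+1=137,  q_1=8·1+0=8
a_2=1:  p_2=1·137+17=154,  q_2=1·8+1=9
a_3=1:  p_3=1·154+137=291,  q_3=1·9+8=17
…
a_5=34:  p_5=34·2482+291=84679,  q_5=34·145+17=4947
…
a_7=1:  p_7=1·679914+84679=764593,  q_7=1·39721+4947=44668
a_8=1:  p_8=1·764593+679914=1444507,  q_8=1·44668+39721=84389
a_9=8:  p_9=8·1444507+764593=12320649,  q_9=8·84389+44668=719780
fundamental: x₁=12320649, y₁=719780  (since 151798391781201 − 293·518083248400 = 1)

12320649 719780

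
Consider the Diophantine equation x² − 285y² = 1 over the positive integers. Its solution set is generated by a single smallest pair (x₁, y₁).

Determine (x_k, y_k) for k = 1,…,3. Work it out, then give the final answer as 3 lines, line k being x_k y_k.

2431 144
11819521 700128
57466508671 3404022192

√285 → a₀=16, period (1,7,2,7,1,32); ℓ=6 even so k=5
step 0: (16, 1)  from 16·(1,0) + (0,1)
step 1: (17, 1)  from 1·(16,1) + (1,0)
step 2: (135, 8)  from 7·(17,1) + (16,1)
…
step 4: (2144, 127)  from 7·(287,17) + (135,8)
step 5: (2431, 144)  from 1·(2144,127) + (287,17)
(x₁, y₁) = (2431, 144);  2431² − 285·144² = 1 ✓
(2431+144√285)^2 = 11819521 + 700128√285
(2431+144√285)^3 = 57466508671 + 3404022192√285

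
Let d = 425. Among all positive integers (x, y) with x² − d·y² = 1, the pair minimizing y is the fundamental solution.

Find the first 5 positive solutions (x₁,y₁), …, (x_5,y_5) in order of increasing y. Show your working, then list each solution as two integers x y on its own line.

143649 6968
41270070401 2001892464
11856808685922849 575139701115304
3406437421806992601601 165236485849022716128
978662658398448551768841249 47472111910877388597026840

[20; 1,1,1,1,1,1,40] for √425; ℓ=7 ⇒ convergent index 13
k=0  a_k=20  p_k/q_k = 20/1
k=1  a_k=1  p_k/q_k = 21/1
…
k=3  a_k=1  p_k/q_k = 62/3
…
k=6  a_k=1  p_k/q_k = 268/13
k=7  a_k=40  p_k/q_k = 10885/528
k=8  a_k=1  p_k/q_k = 11153/541
…
k=12  a_k=1  p_k/q_k = 88420/4289
k=13  a_k=1  p_k/q_k = 143649/6968
→ (143649, 6968).  Check: 143649²=20635035201, 425·6968²=20635035200, difference 1.
(x_2, y_2) = (143649·143649 + 425·6968·6968, 143649·6968 + 6968·143649) = (41270070401, 2001892464)
(x_3, y_3) = (143649·41270070401 + 425·6968·2001892464, 143649·2001892464 + 6968·41270070401) = (11856808685922849, 575139701115304)
(x_4, y_4) = (143649·11856808685922849 + 425·6968·575139701115304, 143649·575139701115304 + 6968·11856808685922849) = (3406437421806992601601, 165236485849022716128)
(x_5, y_5) = (143649·3406437421806992601601 + 425·6968·165236485849022716128, 143649·165236485849022716128 + 6968·3406437421806992601601) = (978662658398448551768841249, 47472111910877388597026840)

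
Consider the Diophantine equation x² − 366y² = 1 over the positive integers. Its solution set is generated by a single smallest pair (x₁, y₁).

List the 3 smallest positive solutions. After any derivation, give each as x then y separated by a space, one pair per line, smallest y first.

√366 = [19; 7,1,1,1,2,12,2,1,1,1,7,38, …], period ℓ=12 (even) → k=11
a_0=19:  p_0=19·1+0=19,  q_0=19·0+1=1
…
a_3=1:  p_3=1·153+134=287,  q_3=1·8+7=15
a_4=1:  p_4=1·287+153=440,  q_4=1·15+8=23
a_5=2:  p_5=2·440+287=1167,  q_5=2·23+15=61
…
a_10=1:  p_10=1·74554+44499=119053,  q_10=1·3897+2326=6223
a_11=7:  p_11=7·119053+74554=907925,  q_11=7·6223+3897=47458
→ (907925, 47458).  Check: 907925²=824327805625, 366·47458²=824327805624, difference 1.
(907925+47458√366)^2 = 1648655611249 + 86176609300√366
(907925+47458√366)^3 = 2993711291685588725 + 156483795997357542√366

907925 47458
1648655611249 86176609300
2993711291685588725 156483795997357542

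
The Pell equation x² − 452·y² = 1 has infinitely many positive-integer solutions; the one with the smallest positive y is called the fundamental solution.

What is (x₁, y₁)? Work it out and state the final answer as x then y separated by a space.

1204353 56648

√452 → a₀=21, period (3,1,5,3,10,3,5,1,3,42); ℓ=10 even so k=9
k=0  a_k=21  p_k/q_k = 21/1
…
k=2  a_k=1  p_k/q_k = 85/4
k=3  a_k=5  p_k/q_k = 489/23
k=4  a_k=3  p_k/q_k = 1552/73
k=5  a_k=10  p_k/q_k = 16009/753
k=6  a_k=3  p_k/q_k = 49579/2332
k=7  a_k=5  p_k/q_k = 263904/12413
k=8  a_k=1  p_k/q_k = 313483/14745
k=9  a_k=3  p_k/q_k = 1204353/56648
fundamental: x₁=1204353, y₁=56648  (since 1450466148609 − 452·3208995904 = 1)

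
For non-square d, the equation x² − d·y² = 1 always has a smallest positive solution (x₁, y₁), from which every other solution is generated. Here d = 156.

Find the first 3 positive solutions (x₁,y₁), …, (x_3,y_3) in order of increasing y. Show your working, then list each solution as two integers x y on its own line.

25 2
1249 100
62425 4998

d=156: √d = [12; 2,24] (ℓ=2, even), read p_1/q_1
i=0: a=12 ⇒ p=12, q=1
i=1: a=2 ⇒ p=25, q=2
fundamental: x₁=25, y₁=2  (since 625 − 156·4 = 1)
k=2:  x_2 = 25·25+156·2·2 = 1249,  y_2 = 25·2+2·25 = 100
k=3:  x_3 = 25·1249+156·2·100 = 62425,  y_3 = 25·100+2·1249 = 4998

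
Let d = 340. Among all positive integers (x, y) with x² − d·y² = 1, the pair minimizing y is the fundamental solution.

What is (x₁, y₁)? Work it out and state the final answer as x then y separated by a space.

285769 15498

√340 → a₀=18, period (2,3,1,1,1,…,3,2,36); ℓ=14 even so k=13
k=0  a_k=18  p_k/q_k = 18/1
k=1  a_k=2  p_k/q_k = 37/2
k=2  a_k=3  p_k/q_k = 129/7
k=3  a_k=1  p_k/q_k = 166/9
k=4  a_k=1  p_k/q_k = 295/16
k=5  a_k=1  p_k/q_k = 461/25
…
k=8  a_k=1  p_k/q_k = 7265/394
k=9  a_k=1  p_k/q_k = 13774/747
k=10  a_k=1  p_k/q_k = 21039/1141
…
k=12  a_k=3  p_k/q_k = 125478/6805
k=13  a_k=2  p_k/q_k = 285769/15498
fundamental: x₁=285769, y₁=15498  (since 81663921361 − 340·240188004 = 1)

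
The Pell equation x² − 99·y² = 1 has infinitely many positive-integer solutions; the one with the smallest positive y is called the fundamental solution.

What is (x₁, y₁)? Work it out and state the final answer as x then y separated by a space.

10 1

√99 → a₀=9, period (1,18); ℓ=2 even so k=1
step 0: (9, 1)  from 9·(1,0) + (0,1)
step 1: (10, 1)  from 1·(9,1) + (1,0)
(x₁, y₁) = (10, 1);  10² − 99·1² = 1 ✓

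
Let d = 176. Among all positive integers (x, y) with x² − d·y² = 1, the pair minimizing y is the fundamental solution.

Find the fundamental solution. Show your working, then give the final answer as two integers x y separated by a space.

d=176: √d = [13; 3,1,3,26] (ℓ=4, even), read p_3/q_3
i=0: a=13 ⇒ p=13, q=1
…
i=2: a=1 ⇒ p=53, q=4
i=3: a=3 ⇒ p=199, q=15
→ (199, 15).  Check: 199²=39601, 176·15²=39600, difference 1.

199 15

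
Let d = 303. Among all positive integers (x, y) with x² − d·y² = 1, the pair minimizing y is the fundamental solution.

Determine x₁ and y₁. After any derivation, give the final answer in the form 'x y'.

[17; 2,2,5,2,2,34] for √303; ℓ=6 ⇒ convergent index 5
step 0: (17, 1)  from 17·(1,0) + (0,1)
step 1: (35, 2)  from 2·(17,1) + (1,0)
…
step 3: (470, 27)  from 5·(87,5) + (35,2)
step 4: (1027, 59)  from 2·(470,27) + (87,5)
step 5: (2524, 145)  from 2·(1027,59) + (470,27)
→ (2524, 145).  Check: 2524²=6370576, 303·145²=6370575, difference 1.

2524 145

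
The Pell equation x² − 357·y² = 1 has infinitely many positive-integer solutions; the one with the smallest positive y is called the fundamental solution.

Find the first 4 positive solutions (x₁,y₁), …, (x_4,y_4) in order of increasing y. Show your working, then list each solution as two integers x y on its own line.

[18; 1,8,2,8,1,36] for √357; ℓ=6 ⇒ convergent index 5
k=0  a_k=18  p_k/q_k = 18/1
…
k=3  a_k=2  p_k/q_k = 359/19
k=4  a_k=8  p_k/q_k = 3042/161
k=5  a_k=1  p_k/q_k = 3401/180
→ (3401, 180).  Check: 3401²=11566801, 357·180²=11566800, difference 1.
n=2: (3401,180)∘(3401,180) = (3401·3401+357·180·180, 3401·180+180·3401) = (23133601,1224360)
n=3: (23133601,1224360)∘(3401,180) = (3401·23133601+357·180·1224360, 3401·1224360+180·23133601) = (157354750601,8328096540)
n=4: (157354750601,8328096540)∘(3401,180) = (3401·157354750601+357·180·8328096540, 3401·8328096540+180·157354750601) = (1070326990454401,56647711440720)

3401 180
23133601 1224360
157354750601 8328096540
1070326990454401 56647711440720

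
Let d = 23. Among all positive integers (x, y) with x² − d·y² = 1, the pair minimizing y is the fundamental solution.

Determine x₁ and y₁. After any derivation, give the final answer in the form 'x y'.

√23 → a₀=4, period (1,3,1,8); ℓ=4 even so k=3
a_0=4:  p_0=4·1+0=4,  q_0=4·0+1=1
…
a_2=3:  p_2=3·5+4=19,  q_2=3·1+1=4
a_3=1:  p_3=1·19+5=24,  q_3=1·4+1=5
(x₁, y₁) = (24, 5);  24² − 23·5² = 1 ✓

24 5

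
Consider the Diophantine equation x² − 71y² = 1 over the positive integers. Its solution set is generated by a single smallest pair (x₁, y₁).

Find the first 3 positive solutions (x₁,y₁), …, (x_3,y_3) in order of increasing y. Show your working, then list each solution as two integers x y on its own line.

3480 413
24220799 2874480
168576757560 20006380387

[8; 2,2,1,7,1,2,2,16] for √71; ℓ=8 ⇒ convergent index 7
a_0=8:  p_0=8·1+0=8,  q_0=8·0+1=1
…
a_2=2:  p_2=2·17+8=42,  q_2=2·2+1=5
a_3=1:  p_3=1·42+17=59,  q_3=1·5+2=7
a_4=7:  p_4=7·59+42=455,  q_4=7·7+5=54
…
a_6=2:  p_6=2·514+455=1483,  q_6=2·61+54=176
a_7=2:  p_7=2·1483+514=3480,  q_7=2·176+61=413
→ (3480, 413).  Check: 3480²=12110400, 71·413²=12110399, difference 1.
n=2: (3480,413)∘(3480,413) = (3480·3480+71·413·413, 3480·413+413·3480) = (24220799,2874480)
n=3: (24220799,2874480)∘(3480,413) = (3480·24220799+71·413·2874480, 3480·2874480+413·24220799) = (168576757560,20006380387)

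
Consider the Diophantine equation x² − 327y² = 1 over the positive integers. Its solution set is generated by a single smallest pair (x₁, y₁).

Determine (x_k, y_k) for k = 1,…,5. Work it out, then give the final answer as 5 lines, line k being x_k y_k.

d=327: √d = [18; 12,36] (ℓ=2, even), read p_1/q_1
k=0  a_k=18  p_k/q_k = 18/1
k=1  a_k=12  p_k/q_k = 217/12
fundamental: x₁=217, y₁=12  (since 47089 − 327·144 = 1)
(217+12√327)^2 = 94177 + 5208√327
(217+12√327)^3 = 40872601 + 2260260√327
(217+12√327)^4 = 17738614657 + 980947632√327
(217+12√327)^5 = 7698517888537 + 425729012028√327

217 12
94177 5208
40872601 2260260
17738614657 980947632
7698517888537 425729012028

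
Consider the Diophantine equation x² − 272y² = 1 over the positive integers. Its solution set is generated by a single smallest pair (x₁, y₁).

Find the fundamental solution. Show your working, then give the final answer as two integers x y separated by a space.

33 2

√272 → a₀=16, period (2,32); ℓ=2 even so k=1
i=0: a=16 ⇒ p=16, q=1
i=1: a=2 ⇒ p=33, q=2
(x₁, y₁) = (33, 2);  33² − 272·2² = 1 ✓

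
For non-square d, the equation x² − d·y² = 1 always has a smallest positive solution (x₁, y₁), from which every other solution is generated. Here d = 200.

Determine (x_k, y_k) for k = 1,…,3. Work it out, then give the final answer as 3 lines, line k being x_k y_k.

√200 → a₀=14, period (7,28); ℓ=2 even so k=1
k=0  a_k=14  p_k/q_k = 14/1
k=1  a_k=7  p_k/q_k = 99/7
(x₁, y₁) = (99, 7);  99² − 200·7² = 1 ✓
k=2:  x_2 = 99·99+200·7·7 = 19601,  y_2 = 99·7+7·99 = 1386
k=3:  x_3 = 99·19601+200·7·1386 = 3880899,  y_3 = 99·1386+7·19601 = 274421

99 7
19601 1386
3880899 274421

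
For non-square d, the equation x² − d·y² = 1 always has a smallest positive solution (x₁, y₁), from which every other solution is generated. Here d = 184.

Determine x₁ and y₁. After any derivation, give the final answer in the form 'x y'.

24335 1794

d=184: √d = [13; 1,1,3,2,1,2,1,2,3,1,1,26] (ℓ=12, even), read p_11/q_11
i=0: a=13 ⇒ p=13, q=1
i=1: a=1 ⇒ p=14, q=1
…
i=3: a=3 ⇒ p=95, q=7
i=4: a=2 ⇒ p=217, q=16
…
i=6: a=2 ⇒ p=841, q=62
i=7: a=1 ⇒ p=1153, q=85
i=8: a=2 ⇒ p=3147, q=232
i=9: a=3 ⇒ p=10594, q=781
i=10: a=1 ⇒ p=13741, q=1013
i=11: a=1 ⇒ p=24335, q=1794
→ (24335, 1794).  Check: 24335²=592192225, 184·1794²=592192224, difference 1.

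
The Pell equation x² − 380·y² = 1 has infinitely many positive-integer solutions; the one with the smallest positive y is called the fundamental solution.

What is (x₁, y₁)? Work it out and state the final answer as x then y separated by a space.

39 2

√380 = [19; 2,38, …], period ℓ=2 (even) → k=1
a_0=19:  p_0=19·1+0=19,  q_0=19·0+1=1
a_1=2:  p_1=2·19+1=39,  q_1=2·1+0=2
(x₁, y₁) = (39, 2);  39² − 380·2² = 1 ✓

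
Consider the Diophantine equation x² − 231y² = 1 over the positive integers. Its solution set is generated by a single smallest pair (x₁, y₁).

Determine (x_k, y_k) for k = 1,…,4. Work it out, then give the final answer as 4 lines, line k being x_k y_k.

76 5
11551 760
1755676 115515
266851201 17557520

√231 → a₀=15, period (5,30); ℓ=2 even so k=1
step 0: (15, 1)  from 15·(1,0) + (0,1)
step 1: (76, 5)  from 5·(15,1) + (1,0)
(x₁, y₁) = (76, 5);  76² − 231·5² = 1 ✓
k=2:  x_2 = 76·76+231·5·5 = 11551,  y_2 = 76·5+5·76 = 760
k=3:  x_3 = 76·11551+231·5·760 = 1755676,  y_3 = 76·760+5·11551 = 115515
k=4:  x_4 = 76·1755676+231·5·115515 = 266851201,  y_4 = 76·115515+5·1755676 = 17557520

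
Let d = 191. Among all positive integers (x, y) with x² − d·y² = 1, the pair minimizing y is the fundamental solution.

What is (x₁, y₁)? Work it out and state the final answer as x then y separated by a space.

8994000 650783

√191 → a₀=13, period (1,4,1,1,3,…,4,1,26); ℓ=16 even so k=15
a_0=13:  p_0=13·1+0=13,  q_0=13·0+1=1
a_1=1:  p_1=1·13+1=14,  q_1=1·1+0=1
…
a_5=3:  p_5=3·152+83=539,  q_5=3·11+6=39
…
a_9=2:  p_9=2·40217+2999=83433,  q_9=2·2910+217=6037
…
a_12=1:  p_12=1·704682+207083=911765,  q_12=1·50989+14984=65973
…
a_14=4:  p_14=4·1616447+911765=7377553,  q_14=4·116962+65973=533821
a_15=1:  p_15=1·7377553+1616447=8994000,  q_15=1·533821+116962=650783
fundamental: x₁=8994000, y₁=650783  (since 80892036000000 − 191·423518513089 = 1)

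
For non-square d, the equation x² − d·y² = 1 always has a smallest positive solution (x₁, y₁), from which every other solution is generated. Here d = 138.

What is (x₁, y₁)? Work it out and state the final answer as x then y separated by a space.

47 4

√138 → a₀=11, period (1,2,1,22); ℓ=4 even so k=3
a_0=11:  p_0=11·1+0=11,  q_0=11·0+1=1
…
a_2=2:  p_2=2·12+11=35,  q_2=2·1+1=3
a_3=1:  p_3=1·35+12=47,  q_3=1·3+1=4
fundamental: x₁=47, y₁=4  (since 2209 − 138·16 = 1)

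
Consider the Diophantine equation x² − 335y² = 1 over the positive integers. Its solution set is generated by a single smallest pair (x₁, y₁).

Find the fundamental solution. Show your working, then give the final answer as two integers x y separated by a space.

604 33

√335 = [18; 3,3,3,36, …], period ℓ=4 (even) → k=3
k=0  a_k=18  p_k/q_k = 18/1
…
k=2  a_k=3  p_k/q_k = 183/10
k=3  a_k=3  p_k/q_k = 604/33
fundamental: x₁=604, y₁=33  (since 364816 − 335·1089 = 1)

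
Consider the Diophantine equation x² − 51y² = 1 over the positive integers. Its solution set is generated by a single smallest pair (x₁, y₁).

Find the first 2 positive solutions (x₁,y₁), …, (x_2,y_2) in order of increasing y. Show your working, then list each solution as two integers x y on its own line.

50 7
4999 700

d=51: √d = [7; 7,14] (ℓ=2, even), read p_1/q_1
i=0: a=7 ⇒ p=7, q=1
i=1: a=7 ⇒ p=50, q=7
(x₁, y₁) = (50, 7);  50² − 51·7² = 1 ✓
n=2: (50,7)∘(50,7) = (50·50+51·7·7, 50·7+7·50) = (4999,700)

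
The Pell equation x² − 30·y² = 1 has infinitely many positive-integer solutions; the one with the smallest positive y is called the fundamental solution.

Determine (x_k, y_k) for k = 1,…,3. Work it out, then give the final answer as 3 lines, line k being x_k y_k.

[5; 2,10] for √30; ℓ=2 ⇒ convergent index 1
step 0: (5, 1)  from 5·(1,0) + (0,1)
step 1: (11, 2)  from 2·(5,1) + (1,0)
→ (11, 2).  Check: 11²=121, 30·2²=120, difference 1.
(11+2√30)^2 = 241 + 44√30
(11+2√30)^3 = 5291 + 966√30

11 2
241 44
5291 966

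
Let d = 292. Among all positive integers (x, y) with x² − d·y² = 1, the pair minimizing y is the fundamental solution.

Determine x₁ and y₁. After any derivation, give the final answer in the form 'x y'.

2281249 133500

[17; 11,2,1,3,8,3,1,2,11,34] for √292; ℓ=10 ⇒ convergent index 9
k=0  a_k=17  p_k/q_k = 17/1
…
k=6  a_k=3  p_k/q_k = 55143/3227
…
k=8  a_k=2  p_k/q_k = 200767/11749
k=9  a_k=11  p_k/q_k = 2281249/133500
(x₁, y₁) = (2281249, 133500);  2281249² − 292·133500² = 1 ✓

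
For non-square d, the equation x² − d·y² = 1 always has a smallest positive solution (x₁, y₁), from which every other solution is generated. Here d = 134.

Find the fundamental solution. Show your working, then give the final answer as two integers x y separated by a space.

145925 12606

d=134: √d = [11; 1,1,2,1,3,…,1,1,22] (ℓ=14, even), read p_13/q_13
a_0=11:  p_0=11·1+0=11,  q_0=11·0+1=1
…
a_4=1:  p_4=1·58+23=81,  q_4=1·5+2=7
…
a_8=1:  p_8=1·4121+382=4503,  q_8=1·356+33=389
…
a_10=1:  p_10=1·17630+4503=22133,  q_10=1·1523+389=1912
a_11=2:  p_11=2·22133+17630=61896,  q_11=2·1912+1523=5347
a_12=1:  p_12=1·61896+22133=84029,  q_12=1·5347+1912=7259
a_13=1:  p_13=1·84029+61896=145925,  q_13=1·7259+5347=12606
fundamental: x₁=145925, y₁=12606  (since 21294105625 − 134·158911236 = 1)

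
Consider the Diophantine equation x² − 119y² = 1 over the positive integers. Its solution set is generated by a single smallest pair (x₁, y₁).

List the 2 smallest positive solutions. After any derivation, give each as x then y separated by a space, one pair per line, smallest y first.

120 11
28799 2640

[10; 1,9,1,20] for √119; ℓ=4 ⇒ convergent index 3
k=0  a_k=10  p_k/q_k = 10/1
…
k=2  a_k=9  p_k/q_k = 109/10
k=3  a_k=1  p_k/q_k = 120/11
(x₁, y₁) = (120, 11);  120² − 119·11² = 1 ✓
(120+11√119)^2 = 28799 + 2640√119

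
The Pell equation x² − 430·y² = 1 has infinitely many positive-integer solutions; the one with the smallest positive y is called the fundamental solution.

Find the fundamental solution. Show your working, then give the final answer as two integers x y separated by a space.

d=430: √d = [20; 1,2,1,3,1,…,2,1,40] (ℓ=14, even), read p_13/q_13
k=0  a_k=20  p_k/q_k = 20/1
k=1  a_k=1  p_k/q_k = 21/1
k=2  a_k=2  p_k/q_k = 62/3
k=3  a_k=1  p_k/q_k = 83/4
k=4  a_k=3  p_k/q_k = 311/15
…
k=8  a_k=6  p_k/q_k = 133439/6435
k=9  a_k=1  p_k/q_k = 155233/7486
k=10  a_k=3  p_k/q_k = 599138/28893
…
k=12  a_k=2  p_k/q_k = 2107880/101651
k=13  a_k=1  p_k/q_k = 2862251/138030
fundamental: x₁=2862251, y₁=138030  (since 8192480787001 − 430·19052280900 = 1)

2862251 138030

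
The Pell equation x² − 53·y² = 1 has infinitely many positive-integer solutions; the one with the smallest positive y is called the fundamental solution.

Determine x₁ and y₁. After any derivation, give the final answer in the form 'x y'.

d=53: √d = [7; 3,1,1,3,14] (ℓ=5, odd), read p_9/q_9
i=0: a=7 ⇒ p=7, q=1
i=1: a=3 ⇒ p=22, q=3
…
i=3: a=1 ⇒ p=51, q=7
i=4: a=3 ⇒ p=182, q=25
i=5: a=14 ⇒ p=2599, q=357
i=6: a=3 ⇒ p=7979, q=1096
…
i=8: a=1 ⇒ p=18557, q=2549
i=9: a=3 ⇒ p=66249, q=9100
→ (66249, 9100).  Check: 66249²=4388930001, 53·9100²=4388930000, difference 1.

66249 9100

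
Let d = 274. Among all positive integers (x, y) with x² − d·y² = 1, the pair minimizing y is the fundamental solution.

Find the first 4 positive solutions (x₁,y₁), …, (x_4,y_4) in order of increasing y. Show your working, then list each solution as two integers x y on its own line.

d=274: √d = [16; 1,1,4,4,1,1,32] (ℓ=7, odd), read p_13/q_13
i=0: a=16 ⇒ p=16, q=1
i=1: a=1 ⇒ p=17, q=1
i=2: a=1 ⇒ p=33, q=2
i=3: a=4 ⇒ p=149, q=9
i=4: a=4 ⇒ p=629, q=38
i=5: a=1 ⇒ p=778, q=47
i=6: a=1 ⇒ p=1407, q=85
i=7: a=32 ⇒ p=45802, q=2767
i=8: a=1 ⇒ p=47209, q=2852
i=9: a=1 ⇒ p=93011, q=5619
i=10: a=4 ⇒ p=419253, q=25328
…
i=12: a=1 ⇒ p=2189276, q=132259
i=13: a=1 ⇒ p=3959299, q=239190
fundamental: x₁=3959299, y₁=239190  (since 15676048571401 − 274·57211856100 = 1)
n=2: (3959299,239190)∘(3959299,239190) = (3959299·3959299+274·239190·239190, 3959299·239190+239190·3959299) = (31352097142801,1894049455620)
n=3: (31352097142801,1894049455620)∘(3959299,239190) = (3959299·31352097142801+274·239190·1894049455620, 3959299·1894049455620+239190·31352097142801) = (248264653730785753699,14998216231173381570)
n=4: (248264653730785753699,14998216231173381570)∘(3959299,239190) = (3959299·248264653730785753699+274·239190·14998216231173381570, 3959299·14998216231173381570+239190·248264653730785753699) = (1965907990503261255572251201,118764845051735182903983240)

3959299 239190
31352097142801 1894049455620
248264653730785753699 14998216231173381570
1965907990503261255572251201 118764845051735182903983240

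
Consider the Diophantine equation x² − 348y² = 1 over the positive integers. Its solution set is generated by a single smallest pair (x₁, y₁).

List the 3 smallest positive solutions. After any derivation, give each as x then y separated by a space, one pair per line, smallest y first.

1567 84
4910977 263256
15391000351 825044220

d=348: √d = [18; 1,1,1,8,1,1,1,36] (ℓ=8, even), read p_7/q_7
a_0=18:  p_0=18·1+0=18,  q_0=18·0+1=1
…
a_4=8:  p_4=8·56+37=485,  q_4=8·3+2=26
a_5=1:  p_5=1·485+56=541,  q_5=1·26+3=29
a_6=1:  p_6=1·541+485=1026,  q_6=1·29+26=55
a_7=1:  p_7=1·1026+541=1567,  q_7=1·55+29=84
(x₁, y₁) = (1567, 84);  1567² − 348·84² = 1 ✓
(1567+84√348)^2 = 4910977 + 263256√348
(1567+84√348)^3 = 15391000351 + 825044220√348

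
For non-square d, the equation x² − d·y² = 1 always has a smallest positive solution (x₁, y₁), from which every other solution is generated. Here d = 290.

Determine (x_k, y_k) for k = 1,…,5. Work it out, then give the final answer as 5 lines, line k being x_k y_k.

[17; 34] for √290; ℓ=1 ⇒ convergent index 1
step 0: (17, 1)  from 17·(1,0) + (0,1)
step 1: (579, 34)  from 34·(17,1) + (1,0)
fundamental: x₁=579, y₁=34  (since 335241 − 290·1156 = 1)
(x_2, y_2) = (579·579 + 290·34·34, 579·34 + 34·579) = (670481, 39372)
(x_3, y_3) = (579·670481 + 290·34·39372, 579·39372 + 34·670481) = (776416419, 45592742)
(x_4, y_4) = (579·776416419 + 290·34·45592742, 579·45592742 + 34·776416419) = (899089542721, 52796355864)
(x_5, y_5) = (579·899089542721 + 290·34·52796355864, 579·52796355864 + 34·899089542721) = (1041144914054499, 61138134497770)

579 34
670481 39372
776416419 45592742
899089542721 52796355864
1041144914054499 61138134497770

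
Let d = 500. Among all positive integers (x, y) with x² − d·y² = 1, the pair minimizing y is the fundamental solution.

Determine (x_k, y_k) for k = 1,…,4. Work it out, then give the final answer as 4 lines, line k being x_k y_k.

[22; 2,1,3,2,1,…,1,2,44] for √500; ℓ=14 ⇒ convergent index 13
i=0: a=22 ⇒ p=22, q=1
i=1: a=2 ⇒ p=45, q=2
…
i=4: a=2 ⇒ p=559, q=25
…
i=6: a=1 ⇒ p=1364, q=61
i=7: a=10 ⇒ p=14445, q=646
i=8: a=1 ⇒ p=15809, q=707
i=9: a=1 ⇒ p=30254, q=1353
i=10: a=2 ⇒ p=76317, q=3413
…
i=12: a=1 ⇒ p=335522, q=15005
i=13: a=2 ⇒ p=930249, q=41602
(x₁, y₁) = (930249, 41602);  930249² − 500·41602² = 1 ✓
n=2: (930249,41602)∘(930249,41602) = (930249·930249+500·41602·41602, 930249·41602+41602·930249) = (1730726404001,77400437796)
n=3: (1730726404001,77400437796)∘(930249,41602) = (930249·1730726404001+500·41602·77400437796, 930249·77400437796+41602·1730726404001) = (3220013013190122249,144003359718540806)
n=4: (3220013013190122249,144003359718540806)∘(930249,41602) = (930249·3220013013190122249+500·41602·144003359718540806, 930249·144003359718540806+41602·3220013013190122249) = (5990827771012465337616001,267917962749548332043592)

930249 41602
1730726404001 77400437796
3220013013190122249 144003359718540806
5990827771012465337616001 267917962749548332043592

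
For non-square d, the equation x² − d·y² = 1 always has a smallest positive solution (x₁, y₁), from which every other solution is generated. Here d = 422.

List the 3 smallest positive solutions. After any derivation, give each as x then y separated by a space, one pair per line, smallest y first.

√422 → a₀=20, period (1,1,5,2,1,…,1,1,40); ℓ=14 even so k=13
k=0  a_k=20  p_k/q_k = 20/1
…
k=2  a_k=1  p_k/q_k = 41/2
k=3  a_k=5  p_k/q_k = 226/11
…
k=5  a_k=1  p_k/q_k = 719/35
…
k=8  a_k=3  p_k/q_k = 163807/7974
k=9  a_k=1  p_k/q_k = 217526/10589
k=10  a_k=2  p_k/q_k = 598859/29152
…
k=12  a_k=1  p_k/q_k = 3810680/185501
k=13  a_k=1  p_k/q_k = 7022501/341850
(x₁, y₁) = (7022501, 341850);  7022501² − 422·341850² = 1 ✓
(x_2, y_2) = (7022501·7022501 + 422·341850·341850, 7022501·341850 + 341850·7022501) = (98631040590001, 4801283933700)
(x_3, y_3) = (7022501·98631040590001 + 422·341850·4801283933700, 7022501·4801283933700 + 341850·98631040590001) = (1385273162348638202501, 67434042451384025550)

7022501 341850
98631040590001 4801283933700
1385273162348638202501 67434042451384025550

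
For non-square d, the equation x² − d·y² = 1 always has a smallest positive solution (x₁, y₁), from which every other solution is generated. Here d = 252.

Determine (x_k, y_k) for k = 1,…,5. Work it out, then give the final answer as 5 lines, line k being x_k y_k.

127 8
32257 2032
8193151 516120
2081028097 131092448
528572943487 33296965672

[15; 1,6,1,30] for √252; ℓ=4 ⇒ convergent index 3
k=0  a_k=15  p_k/q_k = 15/1
…
k=2  a_k=6  p_k/q_k = 111/7
k=3  a_k=1  p_k/q_k = 127/8
fundamental: x₁=127, y₁=8  (since 16129 − 252·64 = 1)
n=2: (127,8)∘(127,8) = (127·127+252·8·8, 127·8+8·127) = (32257,2032)
n=3: (32257,2032)∘(127,8) = (127·32257+252·8·2032, 127·2032+8·32257) = (8193151,516120)
n=4: (8193151,516120)∘(127,8) = (127·8193151+252·8·516120, 127·516120+8·8193151) = (2081028097,131092448)
n=5: (2081028097,131092448)∘(127,8) = (127·2081028097+252·8·131092448, 127·131092448+8·2081028097) = (528572943487,33296965672)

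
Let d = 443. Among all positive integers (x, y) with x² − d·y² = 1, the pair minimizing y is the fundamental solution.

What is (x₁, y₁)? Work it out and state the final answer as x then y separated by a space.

[21; 21,42] for √443; ℓ=2 ⇒ convergent index 1
step 0: (21, 1)  from 21·(1,0) + (0,1)
step 1: (442, 21)  from 21·(21,1) + (1,0)
(x₁, y₁) = (442, 21);  442² − 443·21² = 1 ✓

442 21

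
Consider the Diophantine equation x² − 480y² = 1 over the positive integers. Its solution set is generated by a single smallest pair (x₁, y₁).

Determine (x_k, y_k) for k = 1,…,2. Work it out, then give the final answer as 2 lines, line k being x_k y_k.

241 11
116161 5302

√480 = [21; 1,9,1,42, …], period ℓ=4 (even) → k=3
a_0=21:  p_0=21·1+0=21,  q_0=21·0+1=1
…
a_2=9:  p_2=9·22+21=219,  q_2=9·1+1=10
a_3=1:  p_3=1·219+22=241,  q_3=1·10+1=11
(x₁, y₁) = (241, 11);  241² − 480·11² = 1 ✓
(x_2, y_2) = (241·241 + 480·11·11, 241·11 + 11·241) = (116161, 5302)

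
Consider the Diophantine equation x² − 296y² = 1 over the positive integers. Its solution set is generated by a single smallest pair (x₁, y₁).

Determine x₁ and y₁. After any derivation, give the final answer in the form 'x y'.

3699 215

d=296: √d = [17; 4,1,7,1,4,34] (ℓ=6, even), read p_5/q_5
i=0: a=17 ⇒ p=17, q=1
i=1: a=4 ⇒ p=69, q=4
i=2: a=1 ⇒ p=86, q=5
i=3: a=7 ⇒ p=671, q=39
i=4: a=1 ⇒ p=757, q=44
i=5: a=4 ⇒ p=3699, q=215
fundamental: x₁=3699, y₁=215  (since 13682601 − 296·46225 = 1)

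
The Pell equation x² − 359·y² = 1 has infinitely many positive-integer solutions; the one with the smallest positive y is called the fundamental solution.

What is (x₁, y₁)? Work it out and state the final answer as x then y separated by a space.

360 19

d=359: √d = [18; 1,17,1,36] (ℓ=4, even), read p_3/q_3
step 0: (18, 1)  from 18·(1,0) + (0,1)
step 1: (19, 1)  from 1·(18,1) + (1,0)
step 2: (341, 18)  from 17·(19,1) + (18,1)
step 3: (360, 19)  from 1·(341,18) + (19,1)
fundamental: x₁=360, y₁=19  (since 129600 − 359·361 = 1)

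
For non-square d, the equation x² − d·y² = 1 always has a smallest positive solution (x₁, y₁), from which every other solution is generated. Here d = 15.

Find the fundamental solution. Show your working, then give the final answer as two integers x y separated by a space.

4 1

[3; 1,6] for √15; ℓ=2 ⇒ convergent index 1
i=0: a=3 ⇒ p=3, q=1
i=1: a=1 ⇒ p=4, q=1
fundamental: x₁=4, y₁=1  (since 16 − 15·1 = 1)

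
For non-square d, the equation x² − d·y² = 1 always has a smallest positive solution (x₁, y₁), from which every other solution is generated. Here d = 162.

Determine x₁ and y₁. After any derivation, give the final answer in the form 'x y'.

[12; 1,2,1,2,12,2,1,2,1,24] for √162; ℓ=10 ⇒ convergent index 9
i=0: a=12 ⇒ p=12, q=1
…
i=2: a=2 ⇒ p=38, q=3
i=3: a=1 ⇒ p=51, q=4
…
i=5: a=12 ⇒ p=1731, q=136
i=6: a=2 ⇒ p=3602, q=283
…
i=8: a=2 ⇒ p=14268, q=1121
i=9: a=1 ⇒ p=19601, q=1540
fundamental: x₁=19601, y₁=1540  (since 384199201 − 162·2371600 = 1)

19601 1540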